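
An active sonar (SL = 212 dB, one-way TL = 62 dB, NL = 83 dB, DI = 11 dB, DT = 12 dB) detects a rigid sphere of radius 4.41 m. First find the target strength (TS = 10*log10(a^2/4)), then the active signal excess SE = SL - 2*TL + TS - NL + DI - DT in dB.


Step 1: TS = 10*log10(4.41^2/4) = 6.87 dB
Step 2: SE = SL - 2*TL + TS - NL + DI - DT = 212 - 2*62 + (6.87) - 83 + 11 - 12 = 10.87

10.87 dB


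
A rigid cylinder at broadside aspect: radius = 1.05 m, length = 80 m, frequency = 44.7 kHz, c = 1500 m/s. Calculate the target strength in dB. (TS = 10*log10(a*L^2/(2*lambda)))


lambda = 1500/44700 = 0.03356 m
TS = 10*log10(1.05*80^2/(2*0.03356)) = 50.01

50.01 dB


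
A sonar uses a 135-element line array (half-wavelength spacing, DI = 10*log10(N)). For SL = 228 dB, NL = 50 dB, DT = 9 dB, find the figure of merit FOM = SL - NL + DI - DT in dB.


Step 1: DI = 10*log10(135) = 21.3 dB
Step 2: FOM = SL - NL + DI - DT = 228 - 50 + 21.3 - 9 = 190.3

190.3 dB


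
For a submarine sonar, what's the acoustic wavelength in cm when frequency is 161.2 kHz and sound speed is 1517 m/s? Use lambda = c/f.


lambda = c/f = 1517 / 161200 = 0.0094 m = 0.94 cm

0.94 cm


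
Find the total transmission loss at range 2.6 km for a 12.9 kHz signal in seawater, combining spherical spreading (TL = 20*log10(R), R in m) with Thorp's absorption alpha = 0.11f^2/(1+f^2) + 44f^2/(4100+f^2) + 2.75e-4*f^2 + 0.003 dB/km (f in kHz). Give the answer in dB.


Step 1 (Thorp): alpha = 0.11*166.41/(1+166.41) + 44*166.41/(4100+166.41) + 2.75e-4*166.41 + 0.003 = 1.8743 dB/km
Step 2: TL_spread = 20*log10(2600) = 68.3 dB
Step 3: TL_abs = alpha*R = 1.8743 * 2.6 = 4.87 dB
Step 4: TL_total = 68.3 + 4.87 = 73.17

73.17 dB


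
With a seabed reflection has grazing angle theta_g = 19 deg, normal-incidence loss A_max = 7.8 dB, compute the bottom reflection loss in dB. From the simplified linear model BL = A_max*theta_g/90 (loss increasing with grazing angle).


1.65 dB


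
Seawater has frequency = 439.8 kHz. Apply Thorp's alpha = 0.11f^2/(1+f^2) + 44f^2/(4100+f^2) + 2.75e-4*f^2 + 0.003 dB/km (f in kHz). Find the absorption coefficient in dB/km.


f^2 = 193424.04
alpha = 0.11*193424.04/(1+193424.04) + 44*193424.04/(4100+193424.04) + 2.75e-4*193424.04 + 0.003 = 96.391

96.391 dB/km


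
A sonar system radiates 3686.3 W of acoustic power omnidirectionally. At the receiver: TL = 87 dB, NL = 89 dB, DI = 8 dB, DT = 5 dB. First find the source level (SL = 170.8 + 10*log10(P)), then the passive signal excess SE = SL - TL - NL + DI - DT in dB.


Step 1: SL = 170.8 + 10*log10(3686.3) = 206.47 dB
Step 2: SE = SL - TL - NL + DI - DT = 206.47 - 87 - 89 + 8 - 5 = 33.47

33.47 dB


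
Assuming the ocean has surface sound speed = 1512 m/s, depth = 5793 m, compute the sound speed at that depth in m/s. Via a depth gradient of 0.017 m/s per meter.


1610.481 m/s


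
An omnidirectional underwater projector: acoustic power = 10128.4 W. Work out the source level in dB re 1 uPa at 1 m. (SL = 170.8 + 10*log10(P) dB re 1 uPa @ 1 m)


SL = 170.8 + 10*log10(10128.4) = 170.8 + 40.06 = 210.86

210.86 dB


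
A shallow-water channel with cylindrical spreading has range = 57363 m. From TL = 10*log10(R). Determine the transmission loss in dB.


TL = 10*log10(57363) = 47.59

47.59 dB


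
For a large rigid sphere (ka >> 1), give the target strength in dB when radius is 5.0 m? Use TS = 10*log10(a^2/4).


TS = 10*log10(5.0^2 / 4) = 10*log10(6.25) = 7.96

7.96 dB


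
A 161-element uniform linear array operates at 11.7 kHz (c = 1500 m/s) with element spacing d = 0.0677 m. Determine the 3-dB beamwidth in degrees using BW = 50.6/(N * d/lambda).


0.6 deg


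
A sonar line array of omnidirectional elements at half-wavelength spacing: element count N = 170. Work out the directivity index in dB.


DI = 10*log10(170) = 22.3

22.3 dB


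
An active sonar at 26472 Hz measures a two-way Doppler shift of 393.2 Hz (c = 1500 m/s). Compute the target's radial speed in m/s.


From fd = 2*f*v/c, v = c*fd/(2*f) = 1500 * 393.2 / (2*26472) = 11.14

11.14 m/s


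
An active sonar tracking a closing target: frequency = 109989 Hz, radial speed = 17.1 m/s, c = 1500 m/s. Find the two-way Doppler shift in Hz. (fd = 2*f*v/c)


fd = 2*f*v/c = 2 * 109989 * 17.1 / 1500 = 2507.75

2507.75 Hz


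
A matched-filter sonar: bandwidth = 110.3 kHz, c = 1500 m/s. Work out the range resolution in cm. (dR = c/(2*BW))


dR = c/(2*BW) = 1500 / (2 * 110.3e3) = 0.0068 m = 0.68 cm

0.68 cm


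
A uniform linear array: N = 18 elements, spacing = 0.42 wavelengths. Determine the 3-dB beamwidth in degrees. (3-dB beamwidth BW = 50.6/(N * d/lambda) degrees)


BW = 50.6 / (18 * 0.42) = 50.6 / 7.56 = 6.69

6.69 deg


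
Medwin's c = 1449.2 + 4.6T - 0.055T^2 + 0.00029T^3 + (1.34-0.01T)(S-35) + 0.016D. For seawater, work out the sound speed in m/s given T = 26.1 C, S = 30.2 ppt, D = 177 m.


1534.6 m/s


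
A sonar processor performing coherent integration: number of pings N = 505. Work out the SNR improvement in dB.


Gain = 10*log10(505) = 27.03

27.03 dB


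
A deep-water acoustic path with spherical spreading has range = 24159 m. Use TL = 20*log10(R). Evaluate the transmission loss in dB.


TL = 20*log10(24159) = 87.66

87.66 dB


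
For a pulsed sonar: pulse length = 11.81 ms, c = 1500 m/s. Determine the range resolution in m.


dR = c*tau/2 = 1500 * 11.81e-3 / 2 = 8.8575

8.8575 m


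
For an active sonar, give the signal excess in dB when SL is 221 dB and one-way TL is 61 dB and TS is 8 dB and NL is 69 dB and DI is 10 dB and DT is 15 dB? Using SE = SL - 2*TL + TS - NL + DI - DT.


SE = SL - 2*TL + TS - NL + DI - DT = 221 - 2*61 + (8) - 69 + 10 - 15 = 33

33 dB


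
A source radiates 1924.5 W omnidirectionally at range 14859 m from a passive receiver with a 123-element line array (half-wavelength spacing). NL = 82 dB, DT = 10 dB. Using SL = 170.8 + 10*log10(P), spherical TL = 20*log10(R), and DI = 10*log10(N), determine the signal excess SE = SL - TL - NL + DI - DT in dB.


Step 1: SL = 170.8 + 10*log10(1924.5) = 203.64 dB
Step 2: TL = 20*log10(14859) = 83.44 dB
Step 3: DI = 10*log10(123) = 20.9 dB
Step 4: SE = SL - TL - NL + DI - DT = 203.64 - 83.44 - 82 + 20.9 - 10 = 49.1

49.1 dB


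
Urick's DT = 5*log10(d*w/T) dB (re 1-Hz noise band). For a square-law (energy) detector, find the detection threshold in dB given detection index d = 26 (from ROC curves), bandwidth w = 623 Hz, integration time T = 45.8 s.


12.74 dB


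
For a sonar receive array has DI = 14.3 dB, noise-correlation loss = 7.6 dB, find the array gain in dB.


AG = DI - L_corr = 14.3 - 7.6 = 6.7

6.7 dB


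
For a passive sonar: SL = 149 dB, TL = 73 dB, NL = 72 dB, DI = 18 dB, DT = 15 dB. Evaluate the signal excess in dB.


7 dB


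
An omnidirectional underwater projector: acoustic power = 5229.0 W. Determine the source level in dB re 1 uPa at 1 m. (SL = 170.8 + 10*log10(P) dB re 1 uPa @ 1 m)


SL = 170.8 + 10*log10(5229.0) = 170.8 + 37.18 = 207.98

207.98 dB


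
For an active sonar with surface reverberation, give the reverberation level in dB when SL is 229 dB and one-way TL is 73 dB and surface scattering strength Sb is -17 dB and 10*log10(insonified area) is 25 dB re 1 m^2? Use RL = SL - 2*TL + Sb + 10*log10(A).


RL = SL - 2*TL + Sb + 10*log10(A) = 229 - 2*73 + (-17) + 25 = 91

91 dB


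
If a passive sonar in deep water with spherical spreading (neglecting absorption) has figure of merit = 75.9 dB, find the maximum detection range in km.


6.24 km


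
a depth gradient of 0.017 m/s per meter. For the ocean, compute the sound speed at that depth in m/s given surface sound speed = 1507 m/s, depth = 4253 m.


c = 1507 + 0.017 * 4253 = 1579.301

1579.301 m/s


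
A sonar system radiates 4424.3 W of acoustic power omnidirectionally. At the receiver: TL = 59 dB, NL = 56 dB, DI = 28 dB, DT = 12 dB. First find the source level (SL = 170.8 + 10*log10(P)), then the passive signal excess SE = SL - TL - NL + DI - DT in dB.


Step 1: SL = 170.8 + 10*log10(4424.3) = 207.26 dB
Step 2: SE = SL - TL - NL + DI - DT = 207.26 - 59 - 56 + 28 - 12 = 108.26

108.26 dB


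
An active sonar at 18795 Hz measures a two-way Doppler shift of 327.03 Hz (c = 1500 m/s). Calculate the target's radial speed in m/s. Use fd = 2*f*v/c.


From fd = 2*f*v/c, v = c*fd/(2*f) = 1500 * 327.03 / (2*18795) = 13.05

13.05 m/s


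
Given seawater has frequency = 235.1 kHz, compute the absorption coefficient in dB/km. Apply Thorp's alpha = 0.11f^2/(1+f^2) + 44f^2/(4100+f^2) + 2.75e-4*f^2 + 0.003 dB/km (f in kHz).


f^2 = 55272.01
alpha = 0.11*55272.01/(1+55272.01) + 44*55272.01/(4100+55272.01) + 2.75e-4*55272.01 + 0.003 = 56.274

56.274 dB/km


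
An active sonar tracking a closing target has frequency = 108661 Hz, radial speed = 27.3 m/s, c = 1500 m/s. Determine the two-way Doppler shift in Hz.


fd = 2*f*v/c = 2 * 108661 * 27.3 / 1500 = 3955.26

3955.26 Hz


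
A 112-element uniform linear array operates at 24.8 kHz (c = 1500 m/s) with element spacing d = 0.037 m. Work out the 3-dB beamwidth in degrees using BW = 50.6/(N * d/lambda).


Step 1: lambda = 1500/24800 = 0.06048 m
Step 2: d/lambda = 0.037/0.06048 = 0.6118
Step 3: BW = 50.6/(N * d/lambda) = 50.6/(112 * 0.6118) = 0.74

0.74 deg


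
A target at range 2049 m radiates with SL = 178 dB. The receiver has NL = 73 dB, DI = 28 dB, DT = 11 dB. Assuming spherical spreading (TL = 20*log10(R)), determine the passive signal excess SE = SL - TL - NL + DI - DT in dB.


55.77 dB


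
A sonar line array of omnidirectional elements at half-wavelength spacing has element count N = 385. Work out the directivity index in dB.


25.85 dB


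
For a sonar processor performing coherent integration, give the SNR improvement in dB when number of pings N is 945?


Gain = 10*log10(945) = 29.75

29.75 dB


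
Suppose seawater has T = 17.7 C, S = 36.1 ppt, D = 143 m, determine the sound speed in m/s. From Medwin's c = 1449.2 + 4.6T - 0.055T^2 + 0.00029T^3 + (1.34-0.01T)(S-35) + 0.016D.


c = 1449.2 + 4.6*17.7 - 0.055*17.7^2 + 0.00029*17.7^3 + (1.34 - 0.01*17.7)*(36.1 - 35) + 0.016*143 = 1518.56

1518.56 m/s


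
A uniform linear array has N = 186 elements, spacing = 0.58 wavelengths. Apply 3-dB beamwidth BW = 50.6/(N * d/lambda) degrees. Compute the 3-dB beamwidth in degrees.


BW = 50.6 / (186 * 0.58) = 50.6 / 107.88 = 0.47

0.47 deg


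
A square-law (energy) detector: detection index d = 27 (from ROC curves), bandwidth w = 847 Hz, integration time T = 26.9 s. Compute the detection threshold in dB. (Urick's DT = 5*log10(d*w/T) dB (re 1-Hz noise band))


DT = 5*log10(d*w/T) = 5*log10(27 * 847 / 26.9) = 5*log10(850.15) = 14.65

14.65 dB


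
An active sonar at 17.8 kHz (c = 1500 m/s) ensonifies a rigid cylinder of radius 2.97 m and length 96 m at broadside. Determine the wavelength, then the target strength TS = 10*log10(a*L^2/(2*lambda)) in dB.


Step 1: lambda = c/f = 1500/17800 = 0.08427 m
Step 2: TS = 10*log10(a*L^2/(2*lambda)) = 10*log10(2.97*96^2/(2*0.08427)) = 52.11

52.11 dB


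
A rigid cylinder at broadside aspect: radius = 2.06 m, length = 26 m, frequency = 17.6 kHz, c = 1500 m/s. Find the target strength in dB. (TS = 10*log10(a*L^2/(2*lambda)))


lambda = 1500/17600 = 0.08523 m
TS = 10*log10(2.06*26^2/(2*0.08523)) = 39.12

39.12 dB


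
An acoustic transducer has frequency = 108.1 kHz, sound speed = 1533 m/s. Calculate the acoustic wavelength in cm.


1.42 cm


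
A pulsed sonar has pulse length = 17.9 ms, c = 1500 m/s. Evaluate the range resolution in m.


dR = c*tau/2 = 1500 * 17.9e-3 / 2 = 13.425

13.425 m


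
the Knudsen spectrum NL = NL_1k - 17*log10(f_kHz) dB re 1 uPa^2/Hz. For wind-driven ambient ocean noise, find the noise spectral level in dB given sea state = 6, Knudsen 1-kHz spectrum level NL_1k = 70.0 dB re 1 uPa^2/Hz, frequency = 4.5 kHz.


NL = NL_1k - 17*log10(f_kHz) = 70.0 - 17*log10(4.5) = 70.0 - (11.1) = 58.9

58.9 dB


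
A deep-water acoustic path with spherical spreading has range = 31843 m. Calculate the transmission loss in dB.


TL = 20*log10(31843) = 90.06

90.06 dB


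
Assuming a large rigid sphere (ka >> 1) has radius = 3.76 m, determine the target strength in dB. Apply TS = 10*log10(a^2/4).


TS = 10*log10(3.76^2 / 4) = 10*log10(3.5344) = 5.48

5.48 dB


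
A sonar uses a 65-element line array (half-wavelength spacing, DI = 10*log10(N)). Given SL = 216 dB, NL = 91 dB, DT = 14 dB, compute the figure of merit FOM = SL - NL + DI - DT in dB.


129.13 dB


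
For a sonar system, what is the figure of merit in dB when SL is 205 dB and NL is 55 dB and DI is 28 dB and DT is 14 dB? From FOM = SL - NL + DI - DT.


FOM = SL - NL + DI - DT = 205 - 55 + 28 - 14 = 164

164 dB


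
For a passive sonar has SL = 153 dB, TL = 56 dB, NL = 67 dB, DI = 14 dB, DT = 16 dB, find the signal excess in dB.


SE = SL - TL - NL + DI - DT = 153 - 56 - 67 + 14 - 16 = 28

28 dB


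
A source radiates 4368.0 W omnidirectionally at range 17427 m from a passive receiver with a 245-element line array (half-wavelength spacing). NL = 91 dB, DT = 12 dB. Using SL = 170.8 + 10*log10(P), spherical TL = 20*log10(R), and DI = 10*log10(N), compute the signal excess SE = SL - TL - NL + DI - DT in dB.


43.27 dB


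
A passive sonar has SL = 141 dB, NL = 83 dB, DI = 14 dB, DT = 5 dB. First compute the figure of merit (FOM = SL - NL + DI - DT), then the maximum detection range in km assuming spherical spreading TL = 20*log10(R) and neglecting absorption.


Step 1: FOM = SL - NL + DI - DT = 141 - 83 + 14 - 5 = 67 dB
Step 2: at max range FOM = TL = 20*log10(R), so R = 10^(67/20) = 2238.72 m = 2.24 km

2.24 km


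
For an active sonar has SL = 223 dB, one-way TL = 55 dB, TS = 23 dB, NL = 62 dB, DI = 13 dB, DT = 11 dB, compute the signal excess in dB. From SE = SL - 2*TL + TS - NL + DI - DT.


76 dB


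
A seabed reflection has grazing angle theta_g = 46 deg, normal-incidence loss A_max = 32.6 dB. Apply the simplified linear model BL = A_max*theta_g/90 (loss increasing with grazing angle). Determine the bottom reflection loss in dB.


BL = A_max * theta_g / 90 = 32.6 * 46 / 90 = 16.66

16.66 dB


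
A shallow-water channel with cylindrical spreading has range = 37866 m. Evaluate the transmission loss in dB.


TL = 10*log10(37866) = 45.78

45.78 dB


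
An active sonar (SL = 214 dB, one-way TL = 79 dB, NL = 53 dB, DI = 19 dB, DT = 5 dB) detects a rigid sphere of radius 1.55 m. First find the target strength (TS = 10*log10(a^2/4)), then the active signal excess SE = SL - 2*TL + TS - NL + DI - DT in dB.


Step 1: TS = 10*log10(1.55^2/4) = -2.21 dB
Step 2: SE = SL - 2*TL + TS - NL + DI - DT = 214 - 2*79 + (-2.21) - 53 + 19 - 5 = 14.79

14.79 dB


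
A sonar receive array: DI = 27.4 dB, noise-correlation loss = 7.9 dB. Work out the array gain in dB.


AG = DI - L_corr = 27.4 - 7.9 = 19.5

19.5 dB


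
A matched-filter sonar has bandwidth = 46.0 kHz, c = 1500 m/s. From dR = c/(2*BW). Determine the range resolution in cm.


dR = c/(2*BW) = 1500 / (2 * 46.0e3) = 0.0163 m = 1.63 cm

1.63 cm


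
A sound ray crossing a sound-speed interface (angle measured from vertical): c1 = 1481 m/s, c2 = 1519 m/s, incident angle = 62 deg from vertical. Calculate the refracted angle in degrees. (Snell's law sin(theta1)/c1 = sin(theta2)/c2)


sin(theta2) = (c2/c1)*sin(theta1) = (1519/1481)*sin(62 deg) = 0.9056
theta2 = arcsin(0.9056) = 64.9

64.9 deg


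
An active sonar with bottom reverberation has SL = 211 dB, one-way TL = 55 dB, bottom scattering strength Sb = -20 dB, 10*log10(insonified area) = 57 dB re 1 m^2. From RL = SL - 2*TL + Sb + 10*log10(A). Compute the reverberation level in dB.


RL = SL - 2*TL + Sb + 10*log10(A) = 211 - 2*55 + (-20) + 57 = 138

138 dB


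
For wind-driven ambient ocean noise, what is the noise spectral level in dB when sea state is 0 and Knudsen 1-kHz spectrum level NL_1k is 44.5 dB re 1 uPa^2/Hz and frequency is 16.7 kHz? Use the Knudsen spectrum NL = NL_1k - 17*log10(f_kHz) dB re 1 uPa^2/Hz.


23.71 dB


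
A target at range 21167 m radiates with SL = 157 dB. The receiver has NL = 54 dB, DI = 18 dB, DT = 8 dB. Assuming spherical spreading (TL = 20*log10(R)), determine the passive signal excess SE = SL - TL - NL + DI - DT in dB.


26.49 dB


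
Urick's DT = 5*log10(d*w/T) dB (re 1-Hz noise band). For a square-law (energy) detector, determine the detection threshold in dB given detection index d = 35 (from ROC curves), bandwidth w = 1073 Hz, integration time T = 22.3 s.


DT = 5*log10(d*w/T) = 5*log10(35 * 1073 / 22.3) = 5*log10(1684.08) = 16.13

16.13 dB


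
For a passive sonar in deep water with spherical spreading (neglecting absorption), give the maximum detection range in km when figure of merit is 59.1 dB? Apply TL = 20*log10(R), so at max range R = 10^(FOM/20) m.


At max range FOM = TL, so 20*log10(R) = 59.1
R = 10^(59.1/20) = 901.57 m = 0.9 km

0.9 km


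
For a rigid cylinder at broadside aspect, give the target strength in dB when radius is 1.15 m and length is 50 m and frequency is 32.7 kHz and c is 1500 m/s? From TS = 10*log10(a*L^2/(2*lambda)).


lambda = 1500/32700 = 0.04587 m
TS = 10*log10(1.15*50^2/(2*0.04587)) = 44.96

44.96 dB


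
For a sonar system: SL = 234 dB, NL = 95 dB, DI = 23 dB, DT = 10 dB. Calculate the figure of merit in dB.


152 dB


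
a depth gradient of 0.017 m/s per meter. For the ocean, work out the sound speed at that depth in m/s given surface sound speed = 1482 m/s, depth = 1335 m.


c = 1482 + 0.017 * 1335 = 1504.695

1504.695 m/s


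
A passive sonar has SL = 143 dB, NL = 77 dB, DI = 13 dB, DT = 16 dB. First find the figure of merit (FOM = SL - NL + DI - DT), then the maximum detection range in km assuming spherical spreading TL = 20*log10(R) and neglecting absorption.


Step 1: FOM = SL - NL + DI - DT = 143 - 77 + 13 - 16 = 63 dB
Step 2: at max range FOM = TL = 20*log10(R), so R = 10^(63/20) = 1412.54 m = 1.41 km

1.41 km


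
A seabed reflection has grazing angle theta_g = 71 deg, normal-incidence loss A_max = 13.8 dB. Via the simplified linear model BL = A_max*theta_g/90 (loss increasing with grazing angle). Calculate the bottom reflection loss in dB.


10.89 dB


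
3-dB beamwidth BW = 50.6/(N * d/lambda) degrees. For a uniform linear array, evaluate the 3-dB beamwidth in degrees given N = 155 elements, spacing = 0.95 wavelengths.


BW = 50.6 / (155 * 0.95) = 50.6 / 147.25 = 0.34

0.34 deg


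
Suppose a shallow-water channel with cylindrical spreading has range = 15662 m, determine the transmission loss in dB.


TL = 10*log10(15662) = 41.95

41.95 dB


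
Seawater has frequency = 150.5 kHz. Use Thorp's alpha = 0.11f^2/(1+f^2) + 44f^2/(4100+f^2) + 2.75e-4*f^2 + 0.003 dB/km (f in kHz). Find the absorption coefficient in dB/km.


f^2 = 22650.25
alpha = 0.11*22650.25/(1+22650.25) + 44*22650.25/(4100+22650.25) + 2.75e-4*22650.25 + 0.003 = 43.598

43.598 dB/km


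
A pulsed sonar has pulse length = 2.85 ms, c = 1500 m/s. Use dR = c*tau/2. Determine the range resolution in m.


2.1375 m


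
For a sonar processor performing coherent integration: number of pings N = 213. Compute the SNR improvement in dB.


Gain = 10*log10(213) = 23.28

23.28 dB


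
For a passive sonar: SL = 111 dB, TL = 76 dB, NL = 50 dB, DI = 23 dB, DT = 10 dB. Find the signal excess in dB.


SE = SL - TL - NL + DI - DT = 111 - 76 - 50 + 23 - 10 = -2

-2 dB


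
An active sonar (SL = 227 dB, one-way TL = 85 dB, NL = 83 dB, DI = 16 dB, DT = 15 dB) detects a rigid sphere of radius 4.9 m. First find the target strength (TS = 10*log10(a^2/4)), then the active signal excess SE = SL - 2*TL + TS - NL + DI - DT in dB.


Step 1: TS = 10*log10(4.9^2/4) = 7.78 dB
Step 2: SE = SL - 2*TL + TS - NL + DI - DT = 227 - 2*85 + (7.78) - 83 + 16 - 15 = -17.22

-17.22 dB


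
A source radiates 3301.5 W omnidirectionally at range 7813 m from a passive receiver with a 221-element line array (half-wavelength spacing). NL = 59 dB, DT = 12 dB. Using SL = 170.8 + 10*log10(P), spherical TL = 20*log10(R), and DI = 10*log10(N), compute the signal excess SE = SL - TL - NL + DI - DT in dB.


Step 1: SL = 170.8 + 10*log10(3301.5) = 205.99 dB
Step 2: TL = 20*log10(7813) = 77.86 dB
Step 3: DI = 10*log10(221) = 23.44 dB
Step 4: SE = SL - TL - NL + DI - DT = 205.99 - 77.86 - 59 + 23.44 - 12 = 80.57

80.57 dB


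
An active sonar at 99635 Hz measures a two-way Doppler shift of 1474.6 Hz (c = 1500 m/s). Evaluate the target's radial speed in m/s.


From fd = 2*f*v/c, v = c*fd/(2*f) = 1500 * 1474.6 / (2*99635) = 11.1

11.1 m/s


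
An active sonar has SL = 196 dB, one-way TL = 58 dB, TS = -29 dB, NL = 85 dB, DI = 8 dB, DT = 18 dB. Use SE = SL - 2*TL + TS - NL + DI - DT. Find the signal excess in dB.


SE = SL - 2*TL + TS - NL + DI - DT = 196 - 2*58 + (-29) - 85 + 8 - 18 = -44

-44 dB


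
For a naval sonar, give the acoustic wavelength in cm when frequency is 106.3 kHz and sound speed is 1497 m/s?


lambda = c/f = 1497 / 106300 = 0.0141 m = 1.41 cm

1.41 cm


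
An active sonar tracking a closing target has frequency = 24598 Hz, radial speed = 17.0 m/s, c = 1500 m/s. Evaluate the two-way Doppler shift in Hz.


557.55 Hz


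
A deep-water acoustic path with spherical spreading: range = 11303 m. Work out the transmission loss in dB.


81.06 dB


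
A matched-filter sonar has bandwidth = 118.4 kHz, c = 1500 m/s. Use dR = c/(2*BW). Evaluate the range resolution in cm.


dR = c/(2*BW) = 1500 / (2 * 118.4e3) = 0.0063 m = 0.63 cm

0.63 cm


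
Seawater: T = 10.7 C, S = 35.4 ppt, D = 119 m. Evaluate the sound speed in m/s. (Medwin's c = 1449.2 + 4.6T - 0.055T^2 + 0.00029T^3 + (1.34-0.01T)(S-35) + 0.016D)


c = 1449.2 + 4.6*10.7 - 0.055*10.7^2 + 0.00029*10.7^3 + (1.34 - 0.01*10.7)*(35.4 - 35) + 0.016*119 = 1494.88

1494.88 m/s


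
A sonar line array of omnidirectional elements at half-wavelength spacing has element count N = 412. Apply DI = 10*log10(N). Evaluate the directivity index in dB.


DI = 10*log10(412) = 26.15

26.15 dB


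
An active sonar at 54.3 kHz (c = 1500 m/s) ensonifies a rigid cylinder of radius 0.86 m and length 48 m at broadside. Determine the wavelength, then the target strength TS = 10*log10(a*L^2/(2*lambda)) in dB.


Step 1: lambda = c/f = 1500/54300 = 0.02762 m
Step 2: TS = 10*log10(a*L^2/(2*lambda)) = 10*log10(0.86*48^2/(2*0.02762)) = 45.55

45.55 dB


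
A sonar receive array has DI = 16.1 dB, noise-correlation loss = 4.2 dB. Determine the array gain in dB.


AG = DI - L_corr = 16.1 - 4.2 = 11.9

11.9 dB


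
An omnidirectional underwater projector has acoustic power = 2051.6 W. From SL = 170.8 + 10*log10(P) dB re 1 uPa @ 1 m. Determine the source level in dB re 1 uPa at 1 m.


203.92 dB


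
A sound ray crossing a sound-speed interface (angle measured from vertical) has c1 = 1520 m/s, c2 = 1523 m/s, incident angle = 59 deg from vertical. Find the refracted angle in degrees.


sin(theta2) = (c2/c1)*sin(theta1) = (1523/1520)*sin(59 deg) = 0.85886
theta2 = arcsin(0.85886) = 59.19

59.19 deg


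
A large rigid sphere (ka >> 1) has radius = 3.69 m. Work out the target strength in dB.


TS = 10*log10(3.69^2 / 4) = 10*log10(3.404025) = 5.32

5.32 dB


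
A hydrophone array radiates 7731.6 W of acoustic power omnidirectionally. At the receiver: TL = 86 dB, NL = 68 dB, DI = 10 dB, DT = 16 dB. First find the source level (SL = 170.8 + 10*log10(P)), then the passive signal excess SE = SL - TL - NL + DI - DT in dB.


Step 1: SL = 170.8 + 10*log10(7731.6) = 209.68 dB
Step 2: SE = SL - TL - NL + DI - DT = 209.68 - 86 - 68 + 10 - 16 = 49.68

49.68 dB


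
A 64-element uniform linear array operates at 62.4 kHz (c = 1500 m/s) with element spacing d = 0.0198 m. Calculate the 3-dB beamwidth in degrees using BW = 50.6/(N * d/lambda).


0.96 deg


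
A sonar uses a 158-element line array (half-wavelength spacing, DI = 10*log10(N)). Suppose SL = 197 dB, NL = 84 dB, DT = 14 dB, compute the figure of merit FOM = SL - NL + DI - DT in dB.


120.99 dB


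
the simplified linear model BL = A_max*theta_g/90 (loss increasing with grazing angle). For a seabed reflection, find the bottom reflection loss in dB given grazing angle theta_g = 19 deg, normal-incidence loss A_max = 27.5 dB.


5.81 dB


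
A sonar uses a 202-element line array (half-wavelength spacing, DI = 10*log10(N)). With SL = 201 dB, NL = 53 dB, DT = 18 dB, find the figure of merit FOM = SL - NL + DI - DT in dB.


153.05 dB


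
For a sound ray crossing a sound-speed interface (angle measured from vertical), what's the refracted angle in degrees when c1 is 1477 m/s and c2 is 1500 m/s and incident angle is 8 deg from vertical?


8.13 deg


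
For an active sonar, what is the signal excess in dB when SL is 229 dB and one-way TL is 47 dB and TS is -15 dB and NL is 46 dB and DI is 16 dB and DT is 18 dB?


SE = SL - 2*TL + TS - NL + DI - DT = 229 - 2*47 + (-15) - 46 + 16 - 18 = 72

72 dB


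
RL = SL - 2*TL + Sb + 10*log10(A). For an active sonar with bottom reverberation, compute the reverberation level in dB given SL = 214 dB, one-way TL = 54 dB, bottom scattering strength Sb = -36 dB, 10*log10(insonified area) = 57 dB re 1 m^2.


RL = SL - 2*TL + Sb + 10*log10(A) = 214 - 2*54 + (-36) + 57 = 127

127 dB


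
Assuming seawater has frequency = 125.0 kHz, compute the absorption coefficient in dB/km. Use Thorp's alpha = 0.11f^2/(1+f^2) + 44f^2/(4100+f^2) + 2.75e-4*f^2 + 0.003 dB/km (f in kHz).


f^2 = 15625.0
alpha = 0.11*15625.0/(1+15625.0) + 44*15625.0/(4100+15625.0) + 2.75e-4*15625.0 + 0.003 = 39.264

39.264 dB/km


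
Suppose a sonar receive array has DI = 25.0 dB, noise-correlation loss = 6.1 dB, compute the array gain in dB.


AG = DI - L_corr = 25.0 - 6.1 = 18.9

18.9 dB


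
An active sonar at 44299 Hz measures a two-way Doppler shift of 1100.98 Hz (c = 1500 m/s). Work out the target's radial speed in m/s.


From fd = 2*f*v/c, v = c*fd/(2*f) = 1500 * 1100.98 / (2*44299) = 18.64

18.64 m/s


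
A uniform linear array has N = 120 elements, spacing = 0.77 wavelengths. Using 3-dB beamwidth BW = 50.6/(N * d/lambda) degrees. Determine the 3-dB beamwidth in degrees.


BW = 50.6 / (120 * 0.77) = 50.6 / 92.4 = 0.55

0.55 deg


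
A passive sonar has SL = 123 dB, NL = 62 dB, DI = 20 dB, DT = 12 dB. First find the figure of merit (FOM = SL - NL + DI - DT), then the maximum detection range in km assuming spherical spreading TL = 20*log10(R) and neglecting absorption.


Step 1: FOM = SL - NL + DI - DT = 123 - 62 + 20 - 12 = 69 dB
Step 2: at max range FOM = TL = 20*log10(R), so R = 10^(69/20) = 2818.38 m = 2.82 km

2.82 km


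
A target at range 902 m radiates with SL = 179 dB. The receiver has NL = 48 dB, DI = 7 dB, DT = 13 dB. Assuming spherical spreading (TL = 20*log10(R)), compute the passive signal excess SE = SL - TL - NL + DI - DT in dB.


Step 1: TL = 20*log10(902) = 59.1 dB
Step 2: SE = 179 - 59.1 - 48 + 7 - 13 = 65.9

65.9 dB


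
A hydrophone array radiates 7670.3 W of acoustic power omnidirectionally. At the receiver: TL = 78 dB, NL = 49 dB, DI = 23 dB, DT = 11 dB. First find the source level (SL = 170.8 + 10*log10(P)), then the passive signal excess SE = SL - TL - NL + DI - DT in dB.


Step 1: SL = 170.8 + 10*log10(7670.3) = 209.65 dB
Step 2: SE = SL - TL - NL + DI - DT = 209.65 - 78 - 49 + 23 - 11 = 94.65

94.65 dB


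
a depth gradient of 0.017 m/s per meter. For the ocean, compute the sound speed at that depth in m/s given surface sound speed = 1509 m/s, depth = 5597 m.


1604.149 m/s


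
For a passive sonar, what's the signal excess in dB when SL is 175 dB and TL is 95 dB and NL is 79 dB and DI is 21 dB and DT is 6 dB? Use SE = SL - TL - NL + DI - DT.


16 dB


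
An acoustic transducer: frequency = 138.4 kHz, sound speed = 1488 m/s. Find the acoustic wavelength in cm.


lambda = c/f = 1488 / 138400 = 0.0108 m = 1.08 cm

1.08 cm


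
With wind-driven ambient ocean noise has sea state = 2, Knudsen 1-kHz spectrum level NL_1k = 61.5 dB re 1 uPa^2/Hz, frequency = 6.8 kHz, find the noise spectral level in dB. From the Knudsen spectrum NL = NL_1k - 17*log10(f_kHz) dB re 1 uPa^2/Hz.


NL = NL_1k - 17*log10(f_kHz) = 61.5 - 17*log10(6.8) = 61.5 - (14.15) = 47.35

47.35 dB


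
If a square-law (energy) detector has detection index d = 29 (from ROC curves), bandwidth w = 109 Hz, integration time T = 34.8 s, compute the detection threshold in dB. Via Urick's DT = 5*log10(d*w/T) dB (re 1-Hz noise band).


DT = 5*log10(d*w/T) = 5*log10(29 * 109 / 34.8) = 5*log10(90.83) = 9.79

9.79 dB


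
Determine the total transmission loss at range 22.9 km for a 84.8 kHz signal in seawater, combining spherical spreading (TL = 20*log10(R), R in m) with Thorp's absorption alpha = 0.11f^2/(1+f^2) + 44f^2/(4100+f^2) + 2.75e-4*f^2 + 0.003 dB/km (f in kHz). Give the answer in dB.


776.79 dB


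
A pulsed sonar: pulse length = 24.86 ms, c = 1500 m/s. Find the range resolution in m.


dR = c*tau/2 = 1500 * 24.86e-3 / 2 = 18.645

18.645 m


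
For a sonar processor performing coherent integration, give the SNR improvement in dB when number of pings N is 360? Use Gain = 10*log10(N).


Gain = 10*log10(360) = 25.56

25.56 dB


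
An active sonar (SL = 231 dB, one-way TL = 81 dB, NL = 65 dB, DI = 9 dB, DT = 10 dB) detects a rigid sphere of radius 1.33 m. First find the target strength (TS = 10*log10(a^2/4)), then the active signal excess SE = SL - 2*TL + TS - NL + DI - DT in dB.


Step 1: TS = 10*log10(1.33^2/4) = -3.54 dB
Step 2: SE = SL - 2*TL + TS - NL + DI - DT = 231 - 2*81 + (-3.54) - 65 + 9 - 10 = -0.54

-0.54 dB


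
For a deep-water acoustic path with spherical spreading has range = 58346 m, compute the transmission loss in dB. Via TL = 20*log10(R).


TL = 20*log10(58346) = 95.32

95.32 dB


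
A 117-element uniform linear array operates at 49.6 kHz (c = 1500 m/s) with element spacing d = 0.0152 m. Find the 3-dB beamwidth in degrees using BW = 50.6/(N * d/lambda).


Step 1: lambda = 1500/49600 = 0.03024 m
Step 2: d/lambda = 0.0152/0.03024 = 0.5026
Step 3: BW = 50.6/(N * d/lambda) = 50.6/(117 * 0.5026) = 0.86

0.86 deg


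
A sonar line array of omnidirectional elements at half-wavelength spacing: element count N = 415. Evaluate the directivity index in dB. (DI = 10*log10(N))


DI = 10*log10(415) = 26.18

26.18 dB


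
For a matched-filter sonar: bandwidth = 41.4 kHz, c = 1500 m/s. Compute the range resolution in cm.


dR = c/(2*BW) = 1500 / (2 * 41.4e3) = 0.0181 m = 1.81 cm

1.81 cm


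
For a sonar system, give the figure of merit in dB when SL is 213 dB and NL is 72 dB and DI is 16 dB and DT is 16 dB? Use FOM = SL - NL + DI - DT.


FOM = SL - NL + DI - DT = 213 - 72 + 16 - 16 = 141

141 dB


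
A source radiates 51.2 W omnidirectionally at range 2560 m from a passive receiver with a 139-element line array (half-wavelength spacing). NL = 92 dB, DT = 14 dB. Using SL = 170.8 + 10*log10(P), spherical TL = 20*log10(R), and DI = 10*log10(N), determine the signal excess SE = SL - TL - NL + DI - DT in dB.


Step 1: SL = 170.8 + 10*log10(51.2) = 187.89 dB
Step 2: TL = 20*log10(2560) = 68.16 dB
Step 3: DI = 10*log10(139) = 21.43 dB
Step 4: SE = SL - TL - NL + DI - DT = 187.89 - 68.16 - 92 + 21.43 - 14 = 35.16

35.16 dB


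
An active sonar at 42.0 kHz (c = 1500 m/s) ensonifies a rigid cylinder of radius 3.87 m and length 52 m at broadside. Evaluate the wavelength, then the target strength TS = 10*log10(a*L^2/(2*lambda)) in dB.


Step 1: lambda = c/f = 1500/42000 = 0.03571 m
Step 2: TS = 10*log10(a*L^2/(2*lambda)) = 10*log10(3.87*52^2/(2*0.03571)) = 51.66

51.66 dB


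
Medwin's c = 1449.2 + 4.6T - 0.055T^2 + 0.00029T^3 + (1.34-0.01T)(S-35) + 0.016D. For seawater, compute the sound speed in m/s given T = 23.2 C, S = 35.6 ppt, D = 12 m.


c = 1449.2 + 4.6*23.2 - 0.055*23.2^2 + 0.00029*23.2^3 + (1.34 - 0.01*23.2)*(35.6 - 35) + 0.016*12 = 1530.79

1530.79 m/s


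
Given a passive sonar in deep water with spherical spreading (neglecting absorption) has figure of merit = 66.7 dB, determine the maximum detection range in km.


At max range FOM = TL, so 20*log10(R) = 66.7
R = 10^(66.7/20) = 2162.72 m = 2.16 km

2.16 km


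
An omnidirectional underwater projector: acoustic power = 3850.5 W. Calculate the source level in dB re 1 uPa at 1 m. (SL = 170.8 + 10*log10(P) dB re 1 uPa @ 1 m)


SL = 170.8 + 10*log10(3850.5) = 170.8 + 35.86 = 206.66

206.66 dB


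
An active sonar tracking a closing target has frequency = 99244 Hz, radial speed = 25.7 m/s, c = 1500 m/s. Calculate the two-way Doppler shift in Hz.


3400.76 Hz


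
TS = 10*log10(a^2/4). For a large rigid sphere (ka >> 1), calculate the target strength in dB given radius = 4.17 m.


TS = 10*log10(4.17^2 / 4) = 10*log10(4.347225) = 6.38

6.38 dB


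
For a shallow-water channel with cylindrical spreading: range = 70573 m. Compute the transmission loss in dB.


TL = 10*log10(70573) = 48.49

48.49 dB


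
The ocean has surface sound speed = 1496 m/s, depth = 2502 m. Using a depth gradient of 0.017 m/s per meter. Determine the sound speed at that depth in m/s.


c = 1496 + 0.017 * 2502 = 1538.534

1538.534 m/s


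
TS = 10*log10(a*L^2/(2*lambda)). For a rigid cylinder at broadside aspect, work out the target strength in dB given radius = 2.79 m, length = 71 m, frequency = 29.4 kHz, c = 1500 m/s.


lambda = 1500/29400 = 0.05102 m
TS = 10*log10(2.79*71^2/(2*0.05102)) = 51.39

51.39 dB


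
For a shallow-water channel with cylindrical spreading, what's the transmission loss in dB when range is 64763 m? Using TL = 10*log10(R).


TL = 10*log10(64763) = 48.11

48.11 dB


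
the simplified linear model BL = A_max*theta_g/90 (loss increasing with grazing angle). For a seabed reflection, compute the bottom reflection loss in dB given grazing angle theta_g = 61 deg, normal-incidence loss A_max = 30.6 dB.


BL = A_max * theta_g / 90 = 30.6 * 61 / 90 = 20.74

20.74 dB


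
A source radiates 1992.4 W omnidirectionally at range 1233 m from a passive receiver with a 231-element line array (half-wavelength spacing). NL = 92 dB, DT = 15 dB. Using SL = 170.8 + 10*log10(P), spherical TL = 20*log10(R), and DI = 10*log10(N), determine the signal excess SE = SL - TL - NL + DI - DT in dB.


Step 1: SL = 170.8 + 10*log10(1992.4) = 203.79 dB
Step 2: TL = 20*log10(1233) = 61.82 dB
Step 3: DI = 10*log10(231) = 23.64 dB
Step 4: SE = SL - TL - NL + DI - DT = 203.79 - 61.82 - 92 + 23.64 - 15 = 58.61

58.61 dB


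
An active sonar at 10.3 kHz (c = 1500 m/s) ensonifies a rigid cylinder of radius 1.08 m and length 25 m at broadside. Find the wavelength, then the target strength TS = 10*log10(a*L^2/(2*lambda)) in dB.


Step 1: lambda = c/f = 1500/10300 = 0.14563 m
Step 2: TS = 10*log10(a*L^2/(2*lambda)) = 10*log10(1.08*25^2/(2*0.14563)) = 33.65

33.65 dB


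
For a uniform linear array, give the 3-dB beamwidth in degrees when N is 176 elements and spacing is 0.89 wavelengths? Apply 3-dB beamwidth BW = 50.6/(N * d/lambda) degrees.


BW = 50.6 / (176 * 0.89) = 50.6 / 156.64 = 0.32

0.32 deg


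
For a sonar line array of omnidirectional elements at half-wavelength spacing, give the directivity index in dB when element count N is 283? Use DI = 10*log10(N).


24.52 dB


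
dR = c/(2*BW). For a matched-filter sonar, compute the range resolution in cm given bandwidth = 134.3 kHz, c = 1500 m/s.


dR = c/(2*BW) = 1500 / (2 * 134.3e3) = 0.0056 m = 0.56 cm

0.56 cm


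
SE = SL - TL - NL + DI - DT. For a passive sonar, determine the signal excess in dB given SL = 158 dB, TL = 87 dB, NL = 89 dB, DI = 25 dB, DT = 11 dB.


-4 dB


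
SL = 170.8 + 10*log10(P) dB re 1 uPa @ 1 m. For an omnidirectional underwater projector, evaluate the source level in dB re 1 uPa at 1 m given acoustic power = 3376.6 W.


SL = 170.8 + 10*log10(3376.6) = 170.8 + 35.28 = 206.08

206.08 dB


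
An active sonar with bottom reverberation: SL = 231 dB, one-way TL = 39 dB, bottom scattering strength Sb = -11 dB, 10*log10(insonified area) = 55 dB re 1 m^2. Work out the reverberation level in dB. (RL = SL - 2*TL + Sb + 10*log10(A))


197 dB


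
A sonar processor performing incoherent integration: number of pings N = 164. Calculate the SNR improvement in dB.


Gain = 5*log10(164) = 11.07

11.07 dB


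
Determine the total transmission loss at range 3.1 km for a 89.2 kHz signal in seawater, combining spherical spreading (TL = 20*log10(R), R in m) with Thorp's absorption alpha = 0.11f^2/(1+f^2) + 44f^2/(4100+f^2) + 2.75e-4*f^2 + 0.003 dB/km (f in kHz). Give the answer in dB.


Step 1 (Thorp): alpha = 0.11*7956.64/(1+7956.64) + 44*7956.64/(4100+7956.64) + 2.75e-4*7956.64 + 0.003 = 31.3384 dB/km
Step 2: TL_spread = 20*log10(3100) = 69.83 dB
Step 3: TL_abs = alpha*R = 31.3384 * 3.1 = 97.15 dB
Step 4: TL_total = 69.83 + 97.15 = 166.98

166.98 dB


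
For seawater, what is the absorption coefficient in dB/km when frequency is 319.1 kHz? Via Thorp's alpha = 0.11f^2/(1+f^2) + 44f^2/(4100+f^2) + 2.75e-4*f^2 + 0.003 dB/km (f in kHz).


70.412 dB/km


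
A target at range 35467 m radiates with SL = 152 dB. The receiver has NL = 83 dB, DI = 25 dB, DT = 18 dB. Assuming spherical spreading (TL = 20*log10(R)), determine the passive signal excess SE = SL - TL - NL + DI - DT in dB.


Step 1: TL = 20*log10(35467) = 91.0 dB
Step 2: SE = 152 - 91.0 - 83 + 25 - 18 = -15.0

-15.0 dB


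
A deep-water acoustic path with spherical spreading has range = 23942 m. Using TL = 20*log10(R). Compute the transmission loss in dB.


TL = 20*log10(23942) = 87.58

87.58 dB


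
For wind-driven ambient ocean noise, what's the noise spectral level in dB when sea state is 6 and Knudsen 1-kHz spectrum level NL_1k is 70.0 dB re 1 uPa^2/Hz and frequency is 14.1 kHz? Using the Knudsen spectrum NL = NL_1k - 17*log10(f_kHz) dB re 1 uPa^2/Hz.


NL = NL_1k - 17*log10(f_kHz) = 70.0 - 17*log10(14.1) = 70.0 - (19.54) = 50.46

50.46 dB


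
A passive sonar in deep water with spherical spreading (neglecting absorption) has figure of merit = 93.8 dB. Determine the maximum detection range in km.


At max range FOM = TL, so 20*log10(R) = 93.8
R = 10^(93.8/20) = 48977.88 m = 48.98 km

48.98 km


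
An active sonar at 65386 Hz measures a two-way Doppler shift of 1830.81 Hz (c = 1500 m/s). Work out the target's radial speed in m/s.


From fd = 2*f*v/c, v = c*fd/(2*f) = 1500 * 1830.81 / (2*65386) = 21.0

21.0 m/s


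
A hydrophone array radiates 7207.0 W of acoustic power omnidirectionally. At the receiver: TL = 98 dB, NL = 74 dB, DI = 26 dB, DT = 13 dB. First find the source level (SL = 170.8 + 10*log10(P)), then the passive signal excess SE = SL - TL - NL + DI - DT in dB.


Step 1: SL = 170.8 + 10*log10(7207.0) = 209.38 dB
Step 2: SE = SL - TL - NL + DI - DT = 209.38 - 98 - 74 + 26 - 13 = 50.38

50.38 dB


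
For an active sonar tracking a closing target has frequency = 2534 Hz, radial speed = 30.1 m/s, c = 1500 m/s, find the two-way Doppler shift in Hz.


fd = 2*f*v/c = 2 * 2534 * 30.1 / 1500 = 101.7

101.7 Hz


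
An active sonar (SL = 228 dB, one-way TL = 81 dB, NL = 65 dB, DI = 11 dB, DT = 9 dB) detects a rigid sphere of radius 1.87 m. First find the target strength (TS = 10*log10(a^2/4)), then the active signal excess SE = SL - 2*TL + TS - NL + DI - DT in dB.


Step 1: TS = 10*log10(1.87^2/4) = -0.58 dB
Step 2: SE = SL - 2*TL + TS - NL + DI - DT = 228 - 2*81 + (-0.58) - 65 + 11 - 9 = 2.42

2.42 dB


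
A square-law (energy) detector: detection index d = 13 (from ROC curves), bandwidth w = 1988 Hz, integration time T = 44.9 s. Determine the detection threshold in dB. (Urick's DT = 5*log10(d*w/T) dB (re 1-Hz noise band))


DT = 5*log10(d*w/T) = 5*log10(13 * 1988 / 44.9) = 5*log10(575.59) = 13.8

13.8 dB
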